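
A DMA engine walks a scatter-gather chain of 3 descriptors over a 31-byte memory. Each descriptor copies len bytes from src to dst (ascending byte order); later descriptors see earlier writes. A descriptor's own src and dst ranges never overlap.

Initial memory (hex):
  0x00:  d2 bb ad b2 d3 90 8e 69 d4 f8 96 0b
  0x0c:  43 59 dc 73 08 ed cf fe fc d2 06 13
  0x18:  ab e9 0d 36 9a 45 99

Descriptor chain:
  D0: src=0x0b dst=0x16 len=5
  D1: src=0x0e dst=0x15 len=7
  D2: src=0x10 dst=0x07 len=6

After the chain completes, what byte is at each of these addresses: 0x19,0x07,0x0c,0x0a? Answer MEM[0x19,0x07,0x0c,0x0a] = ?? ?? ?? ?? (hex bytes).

MEM[0x19,0x07,0x0c,0x0a] = cf 08 dc fe

#0 dst[0x16+5] := {0x0b,0x43,0x59,0xdc,0x73}
#1 dst[0x15+7] := {0xdc,0x73,0x08,0xed,0xcf,0xfe,0xfc}
#2 dst[0x07+6] := {0x08,0xed,0xcf,0xfe,0xfc,0xdc}
query mem[0x19]=0xcf, mem[0x07]=0x08, mem[0x0c]=0xdc, mem[0x0a]=0xfe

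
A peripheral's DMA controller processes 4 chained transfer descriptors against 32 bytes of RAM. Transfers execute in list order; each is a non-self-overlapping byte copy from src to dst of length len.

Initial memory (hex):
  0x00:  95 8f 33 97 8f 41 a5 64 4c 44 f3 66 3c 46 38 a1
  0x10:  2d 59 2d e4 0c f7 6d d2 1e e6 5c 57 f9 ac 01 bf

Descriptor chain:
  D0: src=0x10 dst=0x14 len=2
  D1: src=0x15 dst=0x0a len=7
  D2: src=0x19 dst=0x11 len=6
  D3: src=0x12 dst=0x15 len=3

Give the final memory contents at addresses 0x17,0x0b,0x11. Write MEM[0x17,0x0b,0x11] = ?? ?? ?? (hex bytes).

#0 dst[0x14+2] := {0x2d,0x59}
#1 dst[0x0a+7] := {0x59,0x6d,0xd2,0x1e,0xe6,0x5c,0x57}
#2 dst[0x11+6] := {0xe6,0x5c,0x57,0xf9,0xac,0x01}
#3 dst[0x15+3] := {0x5c,0x57,0xf9}
query mem[0x17]=0xf9, mem[0x0b]=0x6d, mem[0x11]=0xe6

MEM[0x17,0x0b,0x11] = f9 6d e6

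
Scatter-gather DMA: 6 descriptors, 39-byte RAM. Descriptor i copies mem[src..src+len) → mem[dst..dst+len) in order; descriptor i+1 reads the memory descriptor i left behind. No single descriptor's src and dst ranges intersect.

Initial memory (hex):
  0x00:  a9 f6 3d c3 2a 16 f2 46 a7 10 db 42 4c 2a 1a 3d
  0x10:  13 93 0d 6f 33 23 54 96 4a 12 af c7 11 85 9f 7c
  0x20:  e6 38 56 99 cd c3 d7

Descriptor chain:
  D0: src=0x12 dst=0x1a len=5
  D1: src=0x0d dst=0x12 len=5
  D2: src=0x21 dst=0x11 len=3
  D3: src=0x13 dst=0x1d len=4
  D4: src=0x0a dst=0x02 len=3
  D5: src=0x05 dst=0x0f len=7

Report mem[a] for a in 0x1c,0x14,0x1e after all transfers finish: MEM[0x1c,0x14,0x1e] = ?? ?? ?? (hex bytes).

MEM[0x1c,0x14,0x1e] = 33 db 3d

#0 dst[0x1a+5] := {0x0d,0x6f,0x33,0x23,0x54}
#1 dst[0x12+5] := {0x2a,0x1a,0x3d,0x13,0x93}
#2 dst[0x11+3] := {0x38,0x56,0x99}
#3 dst[0x1d+4] := {0x99,0x3d,0x13,0x93}
#4 dst[0x02+3] := {0xdb,0x42,0x4c}
#5 dst[0x0f+7] := {0x16,0xf2,0x46,0xa7,0x10,0xdb,0x42}
query mem[0x1c]=0x33, mem[0x14]=0xdb, mem[0x1e]=0x3d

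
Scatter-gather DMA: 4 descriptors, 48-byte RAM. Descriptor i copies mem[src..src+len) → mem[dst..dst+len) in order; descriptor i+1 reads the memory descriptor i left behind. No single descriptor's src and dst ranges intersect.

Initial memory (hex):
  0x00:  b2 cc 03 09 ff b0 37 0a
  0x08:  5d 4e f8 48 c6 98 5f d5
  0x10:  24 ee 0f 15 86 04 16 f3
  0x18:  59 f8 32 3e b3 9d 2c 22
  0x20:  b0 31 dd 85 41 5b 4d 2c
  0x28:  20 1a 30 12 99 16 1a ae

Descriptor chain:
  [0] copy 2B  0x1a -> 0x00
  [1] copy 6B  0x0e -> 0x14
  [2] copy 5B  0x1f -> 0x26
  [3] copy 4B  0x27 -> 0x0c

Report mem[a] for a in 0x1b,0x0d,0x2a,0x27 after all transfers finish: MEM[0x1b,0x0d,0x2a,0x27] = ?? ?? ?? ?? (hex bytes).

#0 dst[0x00+2] := {0x32,0x3e}
#1 dst[0x14+6] := {0x5f,0xd5,0x24,0xee,0x0f,0x15}
#2 dst[0x26+5] := {0x22,0xb0,0x31,0xdd,0x85}
#3 dst[0x0c+4] := {0xb0,0x31,0xdd,0x85}
query mem[0x1b]=0x3e, mem[0x0d]=0x31, mem[0x2a]=0x85, mem[0x27]=0xb0

MEM[0x1b,0x0d,0x2a,0x27] = 3e 31 85 b0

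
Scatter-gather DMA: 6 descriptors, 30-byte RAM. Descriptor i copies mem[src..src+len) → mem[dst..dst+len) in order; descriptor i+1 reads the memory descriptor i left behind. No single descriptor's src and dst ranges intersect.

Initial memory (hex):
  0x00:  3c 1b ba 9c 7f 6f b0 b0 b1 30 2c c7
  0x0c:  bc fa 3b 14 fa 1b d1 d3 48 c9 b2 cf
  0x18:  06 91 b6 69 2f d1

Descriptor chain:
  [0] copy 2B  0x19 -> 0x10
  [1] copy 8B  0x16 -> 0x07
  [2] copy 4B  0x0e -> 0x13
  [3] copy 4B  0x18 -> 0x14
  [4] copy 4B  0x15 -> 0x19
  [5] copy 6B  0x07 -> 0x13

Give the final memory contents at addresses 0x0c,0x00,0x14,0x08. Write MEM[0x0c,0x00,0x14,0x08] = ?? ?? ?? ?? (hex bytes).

MEM[0x0c,0x00,0x14,0x08] = 69 3c cf cf

#0 dst[0x10+2] := {0x91,0xb6}
#1 dst[0x07+8] := {0xb2,0xcf,0x06,0x91,0xb6,0x69,0x2f,0xd1}
#2 dst[0x13+4] := {0xd1,0x14,0x91,0xb6}
#3 dst[0x14+4] := {0x06,0x91,0xb6,0x69}
#4 dst[0x19+4] := {0x91,0xb6,0x69,0x06}
#5 dst[0x13+6] := {0xb2,0xcf,0x06,0x91,0xb6,0x69}
query mem[0x0c]=0x69, mem[0x00]=0x3c, mem[0x14]=0xcf, mem[0x08]=0xcf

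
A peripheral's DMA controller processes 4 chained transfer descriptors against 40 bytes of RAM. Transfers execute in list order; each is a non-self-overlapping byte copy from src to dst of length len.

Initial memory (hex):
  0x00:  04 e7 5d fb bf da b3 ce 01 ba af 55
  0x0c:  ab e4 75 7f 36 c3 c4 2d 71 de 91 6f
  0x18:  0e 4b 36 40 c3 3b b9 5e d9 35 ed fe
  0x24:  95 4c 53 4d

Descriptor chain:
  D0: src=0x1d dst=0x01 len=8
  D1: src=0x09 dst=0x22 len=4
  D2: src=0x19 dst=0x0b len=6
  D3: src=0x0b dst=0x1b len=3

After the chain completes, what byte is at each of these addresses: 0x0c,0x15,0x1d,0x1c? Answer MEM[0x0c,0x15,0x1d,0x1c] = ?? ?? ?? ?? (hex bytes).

MEM[0x0c,0x15,0x1d,0x1c] = 36 de 40 36

  after D0: wrote 8B at 0x01 = 3bb95ed935edfe95
  after D1: wrote 4B at 0x22 = baaf55ab
  after D2: wrote 6B at 0x0b = 4b3640c33bb9
  after D3: wrote 3B at 0x1b = 4b3640
query mem[0x0c]=0x36, mem[0x15]=0xde, mem[0x1d]=0x40, mem[0x1c]=0x36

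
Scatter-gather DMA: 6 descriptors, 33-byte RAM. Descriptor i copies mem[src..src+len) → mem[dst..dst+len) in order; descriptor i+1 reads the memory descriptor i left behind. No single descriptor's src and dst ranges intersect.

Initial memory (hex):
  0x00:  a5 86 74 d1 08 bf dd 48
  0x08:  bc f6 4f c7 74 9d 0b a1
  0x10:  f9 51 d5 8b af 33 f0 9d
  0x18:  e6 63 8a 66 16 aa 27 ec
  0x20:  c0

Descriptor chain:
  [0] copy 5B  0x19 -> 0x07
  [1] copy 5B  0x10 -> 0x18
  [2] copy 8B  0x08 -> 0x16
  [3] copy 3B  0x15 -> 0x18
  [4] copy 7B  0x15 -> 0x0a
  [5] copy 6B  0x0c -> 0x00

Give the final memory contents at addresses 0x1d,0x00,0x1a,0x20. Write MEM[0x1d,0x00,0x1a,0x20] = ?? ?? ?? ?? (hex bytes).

MEM[0x1d,0x00,0x1a,0x20] = a1 66 66 c0

[0] 0x19->0x07 len=5 : 63 8a 66 16 aa
[1] 0x10->0x18 len=5 : f9 51 d5 8b af
[2] 0x08->0x16 len=8 : 8a 66 16 aa 74 9d 0b a1
[3] 0x15->0x18 len=3 : 33 8a 66
[4] 0x15->0x0a len=7 : 33 8a 66 33 8a 66 9d
[5] 0x0c->0x00 len=6 : 66 33 8a 66 9d 51
query mem[0x1d]=0xa1, mem[0x00]=0x66, mem[0x1a]=0x66, mem[0x20]=0xc0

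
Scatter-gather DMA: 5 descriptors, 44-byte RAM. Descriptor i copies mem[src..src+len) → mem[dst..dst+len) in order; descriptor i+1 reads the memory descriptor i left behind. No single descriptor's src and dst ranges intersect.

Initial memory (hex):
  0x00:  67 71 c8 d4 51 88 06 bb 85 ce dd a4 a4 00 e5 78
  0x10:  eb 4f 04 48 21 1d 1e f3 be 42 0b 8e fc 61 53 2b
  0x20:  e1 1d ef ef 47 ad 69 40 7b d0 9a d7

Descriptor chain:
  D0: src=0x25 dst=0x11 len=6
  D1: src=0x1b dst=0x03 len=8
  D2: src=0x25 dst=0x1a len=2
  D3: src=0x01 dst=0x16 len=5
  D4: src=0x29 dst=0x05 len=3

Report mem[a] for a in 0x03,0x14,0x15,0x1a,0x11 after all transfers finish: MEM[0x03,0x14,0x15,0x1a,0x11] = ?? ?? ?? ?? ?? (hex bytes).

D0: mem[0x11..0x16] <- [ad 69 40 7b d0 9a]
D1: mem[0x03..0x0a] <- [8e fc 61 53 2b e1 1d ef]
D2: mem[0x1a..0x1b] <- [ad 69]
D3: mem[0x16..0x1a] <- [71 c8 8e fc 61]
D4: mem[0x05..0x07] <- [d0 9a d7]
query mem[0x03]=0x8e, mem[0x14]=0x7b, mem[0x15]=0xd0, mem[0x1a]=0x61, mem[0x11]=0xad

MEM[0x03,0x14,0x15,0x1a,0x11] = 8e 7b d0 61 ad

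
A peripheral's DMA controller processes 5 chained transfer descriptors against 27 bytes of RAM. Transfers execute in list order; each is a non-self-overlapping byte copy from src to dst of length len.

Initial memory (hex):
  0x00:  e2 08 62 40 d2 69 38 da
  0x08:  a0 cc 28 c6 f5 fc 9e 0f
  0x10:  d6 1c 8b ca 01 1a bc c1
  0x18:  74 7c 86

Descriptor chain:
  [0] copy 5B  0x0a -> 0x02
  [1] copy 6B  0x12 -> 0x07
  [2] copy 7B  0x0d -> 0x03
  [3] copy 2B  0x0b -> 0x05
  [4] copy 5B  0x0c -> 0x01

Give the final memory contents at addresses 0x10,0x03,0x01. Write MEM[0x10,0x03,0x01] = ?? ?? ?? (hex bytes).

MEM[0x10,0x03,0x01] = d6 9e c1

  after D0: wrote 5B at 0x02 = 28c6f5fc9e
  after D1: wrote 6B at 0x07 = 8bca011abcc1
  after D2: wrote 7B at 0x03 = fc9e0fd61c8bca
  after D3: wrote 2B at 0x05 = bcc1
  after D4: wrote 5B at 0x01 = c1fc9e0fd6
query mem[0x10]=0xd6, mem[0x03]=0x9e, mem[0x01]=0xc1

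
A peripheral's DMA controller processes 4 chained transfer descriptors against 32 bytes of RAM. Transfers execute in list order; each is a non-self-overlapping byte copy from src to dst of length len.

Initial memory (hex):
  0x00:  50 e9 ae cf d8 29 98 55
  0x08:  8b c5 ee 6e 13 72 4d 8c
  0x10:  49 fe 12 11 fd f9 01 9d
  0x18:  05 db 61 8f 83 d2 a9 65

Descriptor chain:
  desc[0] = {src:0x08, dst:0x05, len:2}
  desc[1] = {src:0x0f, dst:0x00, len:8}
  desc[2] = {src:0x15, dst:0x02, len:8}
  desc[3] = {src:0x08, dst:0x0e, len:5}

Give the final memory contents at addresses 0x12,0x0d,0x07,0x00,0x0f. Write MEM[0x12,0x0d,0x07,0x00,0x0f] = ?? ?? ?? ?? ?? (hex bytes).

MEM[0x12,0x0d,0x07,0x00,0x0f] = 13 72 61 8c 83

[0] 0x08->0x05 len=2 : 8b c5
[1] 0x0f->0x00 len=8 : 8c 49 fe 12 11 fd f9 01
[2] 0x15->0x02 len=8 : f9 01 9d 05 db 61 8f 83
[3] 0x08->0x0e len=5 : 8f 83 ee 6e 13
query mem[0x12]=0x13, mem[0x0d]=0x72, mem[0x07]=0x61, mem[0x00]=0x8c, mem[0x0f]=0x83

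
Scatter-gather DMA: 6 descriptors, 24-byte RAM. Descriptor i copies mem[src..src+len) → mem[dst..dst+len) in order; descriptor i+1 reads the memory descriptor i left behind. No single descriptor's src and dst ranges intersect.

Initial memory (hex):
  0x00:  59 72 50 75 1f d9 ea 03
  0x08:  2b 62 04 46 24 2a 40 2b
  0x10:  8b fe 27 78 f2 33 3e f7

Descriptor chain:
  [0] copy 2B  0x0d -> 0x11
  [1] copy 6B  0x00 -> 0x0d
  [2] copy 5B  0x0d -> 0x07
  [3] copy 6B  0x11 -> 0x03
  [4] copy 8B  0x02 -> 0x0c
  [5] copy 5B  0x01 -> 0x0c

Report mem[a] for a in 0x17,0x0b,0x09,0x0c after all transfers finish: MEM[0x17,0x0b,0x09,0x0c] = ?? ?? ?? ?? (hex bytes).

MEM[0x17,0x0b,0x09,0x0c] = f7 1f 50 72

#0 dst[0x11+2] := {0x2a,0x40}
#1 dst[0x0d+6] := {0x59,0x72,0x50,0x75,0x1f,0xd9}
#2 dst[0x07+5] := {0x59,0x72,0x50,0x75,0x1f}
#3 dst[0x03+6] := {0x1f,0xd9,0x78,0xf2,0x33,0x3e}
#4 dst[0x0c+8] := {0x50,0x1f,0xd9,0x78,0xf2,0x33,0x3e,0x50}
#5 dst[0x0c+5] := {0x72,0x50,0x1f,0xd9,0x78}
query mem[0x17]=0xf7, mem[0x0b]=0x1f, mem[0x09]=0x50, mem[0x0c]=0x72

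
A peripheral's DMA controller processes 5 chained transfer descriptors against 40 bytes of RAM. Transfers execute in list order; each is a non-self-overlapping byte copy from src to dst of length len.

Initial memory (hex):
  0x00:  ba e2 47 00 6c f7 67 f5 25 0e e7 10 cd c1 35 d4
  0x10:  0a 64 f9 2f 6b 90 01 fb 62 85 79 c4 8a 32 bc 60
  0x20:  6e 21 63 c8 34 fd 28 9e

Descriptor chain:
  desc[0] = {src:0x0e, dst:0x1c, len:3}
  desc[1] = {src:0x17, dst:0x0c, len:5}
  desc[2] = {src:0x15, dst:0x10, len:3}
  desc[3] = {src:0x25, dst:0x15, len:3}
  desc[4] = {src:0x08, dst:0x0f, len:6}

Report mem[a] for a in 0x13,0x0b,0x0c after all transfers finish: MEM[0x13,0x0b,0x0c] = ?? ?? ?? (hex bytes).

MEM[0x13,0x0b,0x0c] = fb 10 fb

  after D0: wrote 3B at 0x1c = 35d40a
  after D1: wrote 5B at 0x0c = fb628579c4
  after D2: wrote 3B at 0x10 = 9001fb
  after D3: wrote 3B at 0x15 = fd289e
  after D4: wrote 6B at 0x0f = 250ee710fb62
query mem[0x13]=0xfb, mem[0x0b]=0x10, mem[0x0c]=0xfb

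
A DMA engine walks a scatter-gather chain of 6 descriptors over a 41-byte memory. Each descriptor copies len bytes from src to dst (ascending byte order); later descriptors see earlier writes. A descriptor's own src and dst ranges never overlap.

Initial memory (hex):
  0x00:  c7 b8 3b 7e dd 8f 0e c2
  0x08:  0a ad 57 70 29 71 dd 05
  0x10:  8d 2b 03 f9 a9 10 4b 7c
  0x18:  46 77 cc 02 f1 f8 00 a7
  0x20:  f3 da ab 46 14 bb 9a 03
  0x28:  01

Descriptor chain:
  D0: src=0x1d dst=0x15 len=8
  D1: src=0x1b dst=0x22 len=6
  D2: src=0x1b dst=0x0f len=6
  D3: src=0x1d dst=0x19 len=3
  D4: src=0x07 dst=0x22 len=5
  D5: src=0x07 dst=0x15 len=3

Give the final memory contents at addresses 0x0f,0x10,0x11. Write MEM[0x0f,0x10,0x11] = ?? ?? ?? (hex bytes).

MEM[0x0f,0x10,0x11] = 46 14 f8

[0] 0x1d->0x15 len=8 : f8 00 a7 f3 da ab 46 14
[1] 0x1b->0x22 len=6 : 46 14 f8 00 a7 f3
[2] 0x1b->0x0f len=6 : 46 14 f8 00 a7 f3
[3] 0x1d->0x19 len=3 : f8 00 a7
[4] 0x07->0x22 len=5 : c2 0a ad 57 70
[5] 0x07->0x15 len=3 : c2 0a ad
query mem[0x0f]=0x46, mem[0x10]=0x14, mem[0x11]=0xf8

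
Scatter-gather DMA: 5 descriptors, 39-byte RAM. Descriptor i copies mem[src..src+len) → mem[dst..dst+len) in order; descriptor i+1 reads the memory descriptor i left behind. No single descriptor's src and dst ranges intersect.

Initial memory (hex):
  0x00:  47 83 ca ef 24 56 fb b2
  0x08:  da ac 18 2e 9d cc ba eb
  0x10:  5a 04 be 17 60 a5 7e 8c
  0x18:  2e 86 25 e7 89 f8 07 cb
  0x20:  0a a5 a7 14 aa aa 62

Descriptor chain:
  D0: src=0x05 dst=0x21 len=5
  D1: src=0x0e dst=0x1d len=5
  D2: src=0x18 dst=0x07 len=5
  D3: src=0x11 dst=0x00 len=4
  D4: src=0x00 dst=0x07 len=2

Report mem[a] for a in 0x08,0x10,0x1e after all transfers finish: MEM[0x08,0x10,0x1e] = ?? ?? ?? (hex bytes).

[0] 0x05->0x21 len=5 : 56 fb b2 da ac
[1] 0x0e->0x1d len=5 : ba eb 5a 04 be
[2] 0x18->0x07 len=5 : 2e 86 25 e7 89
[3] 0x11->0x00 len=4 : 04 be 17 60
[4] 0x00->0x07 len=2 : 04 be
query mem[0x08]=0xbe, mem[0x10]=0x5a, mem[0x1e]=0xeb

MEM[0x08,0x10,0x1e] = be 5a eb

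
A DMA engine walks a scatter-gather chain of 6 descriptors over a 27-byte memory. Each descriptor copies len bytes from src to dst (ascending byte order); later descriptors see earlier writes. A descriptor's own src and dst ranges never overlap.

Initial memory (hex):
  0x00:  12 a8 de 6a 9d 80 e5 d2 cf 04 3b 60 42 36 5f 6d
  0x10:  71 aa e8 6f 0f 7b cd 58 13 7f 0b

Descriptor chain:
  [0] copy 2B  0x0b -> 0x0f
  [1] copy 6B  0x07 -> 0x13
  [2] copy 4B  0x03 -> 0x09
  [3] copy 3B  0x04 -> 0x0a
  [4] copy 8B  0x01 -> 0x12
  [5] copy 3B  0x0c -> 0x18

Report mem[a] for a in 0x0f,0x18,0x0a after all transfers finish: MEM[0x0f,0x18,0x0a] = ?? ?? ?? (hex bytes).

MEM[0x0f,0x18,0x0a] = 60 e5 9d

D0: mem[0x0f..0x10] <- [60 42]
D1: mem[0x13..0x18] <- [d2 cf 04 3b 60 42]
D2: mem[0x09..0x0c] <- [6a 9d 80 e5]
D3: mem[0x0a..0x0c] <- [9d 80 e5]
D4: mem[0x12..0x19] <- [a8 de 6a 9d 80 e5 d2 cf]
D5: mem[0x18..0x1a] <- [e5 36 5f]
query mem[0x0f]=0x60, mem[0x18]=0xe5, mem[0x0a]=0x9d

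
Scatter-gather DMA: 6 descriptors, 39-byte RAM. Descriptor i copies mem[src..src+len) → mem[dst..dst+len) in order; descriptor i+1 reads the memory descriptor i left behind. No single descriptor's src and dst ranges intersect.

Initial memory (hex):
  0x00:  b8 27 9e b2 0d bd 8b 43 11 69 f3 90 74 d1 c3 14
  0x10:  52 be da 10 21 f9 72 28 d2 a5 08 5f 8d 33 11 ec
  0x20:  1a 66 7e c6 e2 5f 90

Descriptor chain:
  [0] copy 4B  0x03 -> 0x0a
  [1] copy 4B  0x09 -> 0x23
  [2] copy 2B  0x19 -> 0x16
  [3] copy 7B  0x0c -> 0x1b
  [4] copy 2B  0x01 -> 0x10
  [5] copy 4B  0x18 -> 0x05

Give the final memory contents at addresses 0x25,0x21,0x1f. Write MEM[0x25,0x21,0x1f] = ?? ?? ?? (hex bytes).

  after D0: wrote 4B at 0x0a = b20dbd8b
  after D1: wrote 4B at 0x23 = 69b20dbd
  after D2: wrote 2B at 0x16 = a508
  after D3: wrote 7B at 0x1b = bd8bc31452beda
  after D4: wrote 2B at 0x10 = 279e
  after D5: wrote 4B at 0x05 = d2a508bd
query mem[0x25]=0x0d, mem[0x21]=0xda, mem[0x1f]=0x52

MEM[0x25,0x21,0x1f] = 0d da 52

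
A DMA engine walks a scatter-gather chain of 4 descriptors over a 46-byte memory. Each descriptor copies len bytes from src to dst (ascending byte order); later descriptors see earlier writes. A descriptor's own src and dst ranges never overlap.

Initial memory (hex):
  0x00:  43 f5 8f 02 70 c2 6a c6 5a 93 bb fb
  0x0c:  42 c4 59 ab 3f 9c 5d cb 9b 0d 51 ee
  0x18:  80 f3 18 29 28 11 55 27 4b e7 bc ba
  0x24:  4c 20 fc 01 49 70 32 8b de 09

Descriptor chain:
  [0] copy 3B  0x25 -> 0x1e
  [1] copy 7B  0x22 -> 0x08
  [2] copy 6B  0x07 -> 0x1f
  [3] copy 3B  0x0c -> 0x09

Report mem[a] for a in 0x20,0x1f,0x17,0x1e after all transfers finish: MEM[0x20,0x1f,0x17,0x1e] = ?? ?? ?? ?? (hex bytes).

  after D0: wrote 3B at 0x1e = 20fc01
  after D1: wrote 7B at 0x08 = bcba4c20fc0149
  after D2: wrote 6B at 0x1f = c6bcba4c20fc
  after D3: wrote 3B at 0x09 = fc0149
query mem[0x20]=0xbc, mem[0x1f]=0xc6, mem[0x17]=0xee, mem[0x1e]=0x20

MEM[0x20,0x1f,0x17,0x1e] = bc c6 ee 20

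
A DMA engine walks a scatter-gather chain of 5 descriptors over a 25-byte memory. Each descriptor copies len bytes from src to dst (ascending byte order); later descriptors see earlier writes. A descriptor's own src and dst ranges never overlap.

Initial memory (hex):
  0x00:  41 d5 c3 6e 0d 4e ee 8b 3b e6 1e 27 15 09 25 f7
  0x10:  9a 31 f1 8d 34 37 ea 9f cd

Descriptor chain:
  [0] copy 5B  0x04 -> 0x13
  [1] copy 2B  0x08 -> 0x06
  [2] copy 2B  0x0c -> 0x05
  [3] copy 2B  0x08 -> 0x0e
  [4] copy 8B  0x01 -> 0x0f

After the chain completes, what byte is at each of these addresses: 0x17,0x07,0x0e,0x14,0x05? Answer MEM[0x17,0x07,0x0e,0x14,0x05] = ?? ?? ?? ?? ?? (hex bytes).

D0: mem[0x13..0x17] <- [0d 4e ee 8b 3b]
D1: mem[0x06..0x07] <- [3b e6]
D2: mem[0x05..0x06] <- [15 09]
D3: mem[0x0e..0x0f] <- [3b e6]
D4: mem[0x0f..0x16] <- [d5 c3 6e 0d 15 09 e6 3b]
query mem[0x17]=0x3b, mem[0x07]=0xe6, mem[0x0e]=0x3b, mem[0x14]=0x09, mem[0x05]=0x15

MEM[0x17,0x07,0x0e,0x14,0x05] = 3b e6 3b 09 15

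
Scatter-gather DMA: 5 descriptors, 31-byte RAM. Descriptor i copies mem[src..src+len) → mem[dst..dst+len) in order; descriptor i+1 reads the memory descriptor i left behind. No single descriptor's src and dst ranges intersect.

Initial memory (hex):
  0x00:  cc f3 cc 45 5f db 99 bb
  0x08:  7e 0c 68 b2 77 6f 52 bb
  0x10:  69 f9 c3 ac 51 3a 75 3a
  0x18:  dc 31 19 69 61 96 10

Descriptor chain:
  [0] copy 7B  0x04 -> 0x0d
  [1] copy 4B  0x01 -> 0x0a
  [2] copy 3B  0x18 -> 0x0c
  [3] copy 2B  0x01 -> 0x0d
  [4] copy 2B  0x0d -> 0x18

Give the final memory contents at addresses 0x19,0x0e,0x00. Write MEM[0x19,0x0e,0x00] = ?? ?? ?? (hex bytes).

D0: mem[0x0d..0x13] <- [5f db 99 bb 7e 0c 68]
D1: mem[0x0a..0x0d] <- [f3 cc 45 5f]
D2: mem[0x0c..0x0e] <- [dc 31 19]
D3: mem[0x0d..0x0e] <- [f3 cc]
D4: mem[0x18..0x19] <- [f3 cc]
query mem[0x19]=0xcc, mem[0x0e]=0xcc, mem[0x00]=0xcc

MEM[0x19,0x0e,0x00] = cc cc cc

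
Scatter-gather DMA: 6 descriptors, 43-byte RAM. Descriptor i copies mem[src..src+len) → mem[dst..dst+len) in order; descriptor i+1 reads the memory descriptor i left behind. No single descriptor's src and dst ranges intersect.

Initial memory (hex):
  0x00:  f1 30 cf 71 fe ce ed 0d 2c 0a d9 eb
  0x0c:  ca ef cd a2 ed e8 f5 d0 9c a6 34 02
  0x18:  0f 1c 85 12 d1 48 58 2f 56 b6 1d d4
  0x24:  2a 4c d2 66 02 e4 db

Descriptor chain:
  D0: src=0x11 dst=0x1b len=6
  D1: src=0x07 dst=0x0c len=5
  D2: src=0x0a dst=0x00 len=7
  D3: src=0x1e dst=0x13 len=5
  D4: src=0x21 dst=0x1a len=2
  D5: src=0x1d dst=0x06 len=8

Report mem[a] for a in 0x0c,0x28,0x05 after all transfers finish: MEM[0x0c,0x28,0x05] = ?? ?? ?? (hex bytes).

D0: mem[0x1b..0x20] <- [e8 f5 d0 9c a6 34]
D1: mem[0x0c..0x10] <- [0d 2c 0a d9 eb]
D2: mem[0x00..0x06] <- [d9 eb 0d 2c 0a d9 eb]
D3: mem[0x13..0x17] <- [9c a6 34 b6 1d]
D4: mem[0x1a..0x1b] <- [b6 1d]
D5: mem[0x06..0x0d] <- [d0 9c a6 34 b6 1d d4 2a]
query mem[0x0c]=0xd4, mem[0x28]=0x02, mem[0x05]=0xd9

MEM[0x0c,0x28,0x05] = d4 02 d9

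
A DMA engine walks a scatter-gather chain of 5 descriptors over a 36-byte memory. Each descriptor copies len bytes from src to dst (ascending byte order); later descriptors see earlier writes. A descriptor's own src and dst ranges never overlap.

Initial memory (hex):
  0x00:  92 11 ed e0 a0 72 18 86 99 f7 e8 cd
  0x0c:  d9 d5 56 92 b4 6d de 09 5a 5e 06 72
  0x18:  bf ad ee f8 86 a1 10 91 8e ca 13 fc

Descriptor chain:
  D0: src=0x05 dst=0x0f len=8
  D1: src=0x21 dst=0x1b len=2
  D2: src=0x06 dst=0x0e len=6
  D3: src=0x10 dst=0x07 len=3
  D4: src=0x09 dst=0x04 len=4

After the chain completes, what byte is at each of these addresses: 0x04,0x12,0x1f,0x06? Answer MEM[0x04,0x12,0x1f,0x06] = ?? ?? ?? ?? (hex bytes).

MEM[0x04,0x12,0x1f,0x06] = e8 e8 91 cd

  after D0: wrote 8B at 0x0f = 72188699f7e8cdd9
  after D1: wrote 2B at 0x1b = ca13
  after D2: wrote 6B at 0x0e = 188699f7e8cd
  after D3: wrote 3B at 0x07 = 99f7e8
  after D4: wrote 4B at 0x04 = e8e8cdd9
query mem[0x04]=0xe8, mem[0x12]=0xe8, mem[0x1f]=0x91, mem[0x06]=0xcd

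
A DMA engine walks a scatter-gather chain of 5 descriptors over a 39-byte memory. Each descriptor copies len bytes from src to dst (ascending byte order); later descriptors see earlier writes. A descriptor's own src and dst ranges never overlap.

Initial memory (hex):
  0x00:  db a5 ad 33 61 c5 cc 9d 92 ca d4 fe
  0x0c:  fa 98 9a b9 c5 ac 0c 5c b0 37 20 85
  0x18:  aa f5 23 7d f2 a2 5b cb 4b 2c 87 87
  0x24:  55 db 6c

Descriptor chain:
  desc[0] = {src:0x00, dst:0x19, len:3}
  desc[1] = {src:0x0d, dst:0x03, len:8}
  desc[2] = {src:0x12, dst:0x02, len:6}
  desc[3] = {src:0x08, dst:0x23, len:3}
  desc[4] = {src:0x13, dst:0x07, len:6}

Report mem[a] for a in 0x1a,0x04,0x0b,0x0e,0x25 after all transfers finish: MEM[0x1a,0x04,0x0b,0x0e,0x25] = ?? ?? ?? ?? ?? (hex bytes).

[0] 0x00->0x19 len=3 : db a5 ad
[1] 0x0d->0x03 len=8 : 98 9a b9 c5 ac 0c 5c b0
[2] 0x12->0x02 len=6 : 0c 5c b0 37 20 85
[3] 0x08->0x23 len=3 : 0c 5c b0
[4] 0x13->0x07 len=6 : 5c b0 37 20 85 aa
query mem[0x1a]=0xa5, mem[0x04]=0xb0, mem[0x0b]=0x85, mem[0x0e]=0x9a, mem[0x25]=0xb0

MEM[0x1a,0x04,0x0b,0x0e,0x25] = a5 b0 85 9a b0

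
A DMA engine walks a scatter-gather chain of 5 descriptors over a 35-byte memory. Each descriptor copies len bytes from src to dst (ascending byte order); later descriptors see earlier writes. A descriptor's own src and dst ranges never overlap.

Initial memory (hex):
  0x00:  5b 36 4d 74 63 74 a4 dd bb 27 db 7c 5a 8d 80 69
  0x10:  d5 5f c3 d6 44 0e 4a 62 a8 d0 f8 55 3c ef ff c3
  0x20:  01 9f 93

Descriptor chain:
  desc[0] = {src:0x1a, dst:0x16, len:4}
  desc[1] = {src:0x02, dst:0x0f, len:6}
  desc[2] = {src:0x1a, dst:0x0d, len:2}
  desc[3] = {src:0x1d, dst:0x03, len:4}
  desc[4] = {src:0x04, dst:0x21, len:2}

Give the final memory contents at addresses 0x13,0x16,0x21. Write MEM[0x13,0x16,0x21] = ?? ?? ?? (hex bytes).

MEM[0x13,0x16,0x21] = a4 f8 ff

#0 dst[0x16+4] := {0xf8,0x55,0x3c,0xef}
#1 dst[0x0f+6] := {0x4d,0x74,0x63,0x74,0xa4,0xdd}
#2 dst[0x0d+2] := {0xf8,0x55}
#3 dst[0x03+4] := {0xef,0xff,0xc3,0x01}
#4 dst[0x21+2] := {0xff,0xc3}
query mem[0x13]=0xa4, mem[0x16]=0xf8, mem[0x21]=0xff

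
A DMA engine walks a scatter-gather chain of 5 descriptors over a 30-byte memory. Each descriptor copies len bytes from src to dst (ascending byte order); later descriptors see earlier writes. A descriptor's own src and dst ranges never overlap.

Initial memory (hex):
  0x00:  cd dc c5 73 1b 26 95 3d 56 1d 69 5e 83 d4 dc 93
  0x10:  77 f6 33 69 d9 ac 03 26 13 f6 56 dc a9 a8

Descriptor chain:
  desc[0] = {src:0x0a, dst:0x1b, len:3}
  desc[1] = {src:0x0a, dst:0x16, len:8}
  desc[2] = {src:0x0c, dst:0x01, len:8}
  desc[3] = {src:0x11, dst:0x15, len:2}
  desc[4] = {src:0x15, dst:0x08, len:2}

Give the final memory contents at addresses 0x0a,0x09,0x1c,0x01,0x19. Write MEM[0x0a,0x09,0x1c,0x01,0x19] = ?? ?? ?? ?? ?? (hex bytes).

MEM[0x0a,0x09,0x1c,0x01,0x19] = 69 33 77 83 d4

#0 dst[0x1b+3] := {0x69,0x5e,0x83}
#1 dst[0x16+8] := {0x69,0x5e,0x83,0xd4,0xdc,0x93,0x77,0xf6}
#2 dst[0x01+8] := {0x83,0xd4,0xdc,0x93,0x77,0xf6,0x33,0x69}
#3 dst[0x15+2] := {0xf6,0x33}
#4 dst[0x08+2] := {0xf6,0x33}
query mem[0x0a]=0x69, mem[0x09]=0x33, mem[0x1c]=0x77, mem[0x01]=0x83, mem[0x19]=0xd4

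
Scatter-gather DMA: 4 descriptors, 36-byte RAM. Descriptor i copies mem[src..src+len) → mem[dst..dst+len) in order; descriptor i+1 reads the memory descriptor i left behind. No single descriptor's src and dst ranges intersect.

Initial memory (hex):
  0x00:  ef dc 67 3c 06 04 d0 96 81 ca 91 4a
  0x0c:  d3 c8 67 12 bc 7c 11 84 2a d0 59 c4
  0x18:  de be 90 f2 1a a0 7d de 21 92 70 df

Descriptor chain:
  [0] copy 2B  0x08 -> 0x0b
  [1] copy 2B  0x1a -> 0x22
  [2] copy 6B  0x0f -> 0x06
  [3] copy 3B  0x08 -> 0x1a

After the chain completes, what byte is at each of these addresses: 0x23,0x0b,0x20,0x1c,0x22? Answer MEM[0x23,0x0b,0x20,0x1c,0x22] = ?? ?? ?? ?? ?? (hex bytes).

MEM[0x23,0x0b,0x20,0x1c,0x22] = f2 2a 21 84 90

D0: mem[0x0b..0x0c] <- [81 ca]
D1: mem[0x22..0x23] <- [90 f2]
D2: mem[0x06..0x0b] <- [12 bc 7c 11 84 2a]
D3: mem[0x1a..0x1c] <- [7c 11 84]
query mem[0x23]=0xf2, mem[0x0b]=0x2a, mem[0x20]=0x21, mem[0x1c]=0x84, mem[0x22]=0x90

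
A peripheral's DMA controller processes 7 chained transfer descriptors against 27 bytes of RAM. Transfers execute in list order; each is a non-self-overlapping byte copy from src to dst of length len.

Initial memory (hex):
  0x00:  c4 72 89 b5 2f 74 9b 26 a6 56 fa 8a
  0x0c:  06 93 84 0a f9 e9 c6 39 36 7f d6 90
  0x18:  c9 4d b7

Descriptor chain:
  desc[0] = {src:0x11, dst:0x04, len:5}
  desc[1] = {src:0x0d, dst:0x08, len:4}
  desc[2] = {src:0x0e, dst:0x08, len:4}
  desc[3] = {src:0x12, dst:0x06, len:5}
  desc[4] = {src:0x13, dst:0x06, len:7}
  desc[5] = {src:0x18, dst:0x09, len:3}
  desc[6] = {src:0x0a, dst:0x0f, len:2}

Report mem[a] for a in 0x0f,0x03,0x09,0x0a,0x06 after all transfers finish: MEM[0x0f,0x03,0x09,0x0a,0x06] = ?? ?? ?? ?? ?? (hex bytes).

[0] 0x11->0x04 len=5 : e9 c6 39 36 7f
[1] 0x0d->0x08 len=4 : 93 84 0a f9
[2] 0x0e->0x08 len=4 : 84 0a f9 e9
[3] 0x12->0x06 len=5 : c6 39 36 7f d6
[4] 0x13->0x06 len=7 : 39 36 7f d6 90 c9 4d
[5] 0x18->0x09 len=3 : c9 4d b7
[6] 0x0a->0x0f len=2 : 4d b7
query mem[0x0f]=0x4d, mem[0x03]=0xb5, mem[0x09]=0xc9, mem[0x0a]=0x4d, mem[0x06]=0x39

MEM[0x0f,0x03,0x09,0x0a,0x06] = 4d b5 c9 4d 39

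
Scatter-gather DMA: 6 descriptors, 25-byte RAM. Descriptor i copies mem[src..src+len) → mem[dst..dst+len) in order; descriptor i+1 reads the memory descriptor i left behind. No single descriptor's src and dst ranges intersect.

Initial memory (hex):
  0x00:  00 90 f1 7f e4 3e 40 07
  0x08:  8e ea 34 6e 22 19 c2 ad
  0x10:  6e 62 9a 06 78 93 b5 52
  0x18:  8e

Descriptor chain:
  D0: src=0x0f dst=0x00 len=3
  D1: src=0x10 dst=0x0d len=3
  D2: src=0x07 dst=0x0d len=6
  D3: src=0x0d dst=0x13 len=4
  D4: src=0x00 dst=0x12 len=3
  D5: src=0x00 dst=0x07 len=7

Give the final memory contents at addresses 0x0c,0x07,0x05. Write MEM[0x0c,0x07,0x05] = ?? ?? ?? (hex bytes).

MEM[0x0c,0x07,0x05] = 3e ad 3e

D0: mem[0x00..0x02] <- [ad 6e 62]
D1: mem[0x0d..0x0f] <- [6e 62 9a]
D2: mem[0x0d..0x12] <- [07 8e ea 34 6e 22]
D3: mem[0x13..0x16] <- [07 8e ea 34]
D4: mem[0x12..0x14] <- [ad 6e 62]
D5: mem[0x07..0x0d] <- [ad 6e 62 7f e4 3e 40]
query mem[0x0c]=0x3e, mem[0x07]=0xad, mem[0x05]=0x3e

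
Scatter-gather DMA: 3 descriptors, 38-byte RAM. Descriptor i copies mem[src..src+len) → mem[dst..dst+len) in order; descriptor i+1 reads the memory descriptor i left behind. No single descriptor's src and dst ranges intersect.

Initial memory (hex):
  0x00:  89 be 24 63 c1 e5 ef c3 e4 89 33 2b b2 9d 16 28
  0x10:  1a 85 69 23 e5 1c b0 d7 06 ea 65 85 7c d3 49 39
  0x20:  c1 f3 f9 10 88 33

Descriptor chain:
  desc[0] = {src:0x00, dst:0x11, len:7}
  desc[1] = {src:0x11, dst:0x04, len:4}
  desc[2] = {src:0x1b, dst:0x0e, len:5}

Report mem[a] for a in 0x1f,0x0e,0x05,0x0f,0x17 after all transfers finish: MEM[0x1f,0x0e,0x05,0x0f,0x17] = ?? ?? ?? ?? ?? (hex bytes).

  after D0: wrote 7B at 0x11 = 89be2463c1e5ef
  after D1: wrote 4B at 0x04 = 89be2463
  after D2: wrote 5B at 0x0e = 857cd34939
query mem[0x1f]=0x39, mem[0x0e]=0x85, mem[0x05]=0xbe, mem[0x0f]=0x7c, mem[0x17]=0xef

MEM[0x1f,0x0e,0x05,0x0f,0x17] = 39 85 be 7c ef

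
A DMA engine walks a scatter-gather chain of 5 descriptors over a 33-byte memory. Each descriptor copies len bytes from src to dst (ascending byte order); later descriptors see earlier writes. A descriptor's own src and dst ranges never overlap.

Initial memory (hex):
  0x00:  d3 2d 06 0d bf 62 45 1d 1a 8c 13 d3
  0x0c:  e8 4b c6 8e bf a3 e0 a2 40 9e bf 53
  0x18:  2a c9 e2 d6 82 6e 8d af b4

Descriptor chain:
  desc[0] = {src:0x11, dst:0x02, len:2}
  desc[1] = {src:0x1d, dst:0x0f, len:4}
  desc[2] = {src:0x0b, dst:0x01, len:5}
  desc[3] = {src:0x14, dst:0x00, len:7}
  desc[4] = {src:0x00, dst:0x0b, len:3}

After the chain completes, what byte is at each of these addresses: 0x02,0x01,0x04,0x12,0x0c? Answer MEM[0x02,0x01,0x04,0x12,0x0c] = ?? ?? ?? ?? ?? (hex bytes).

  after D0: wrote 2B at 0x02 = a3e0
  after D1: wrote 4B at 0x0f = 6e8dafb4
  after D2: wrote 5B at 0x01 = d3e84bc66e
  after D3: wrote 7B at 0x00 = 409ebf532ac9e2
  after D4: wrote 3B at 0x0b = 409ebf
query mem[0x02]=0xbf, mem[0x01]=0x9e, mem[0x04]=0x2a, mem[0x12]=0xb4, mem[0x0c]=0x9e

MEM[0x02,0x01,0x04,0x12,0x0c] = bf 9e 2a b4 9e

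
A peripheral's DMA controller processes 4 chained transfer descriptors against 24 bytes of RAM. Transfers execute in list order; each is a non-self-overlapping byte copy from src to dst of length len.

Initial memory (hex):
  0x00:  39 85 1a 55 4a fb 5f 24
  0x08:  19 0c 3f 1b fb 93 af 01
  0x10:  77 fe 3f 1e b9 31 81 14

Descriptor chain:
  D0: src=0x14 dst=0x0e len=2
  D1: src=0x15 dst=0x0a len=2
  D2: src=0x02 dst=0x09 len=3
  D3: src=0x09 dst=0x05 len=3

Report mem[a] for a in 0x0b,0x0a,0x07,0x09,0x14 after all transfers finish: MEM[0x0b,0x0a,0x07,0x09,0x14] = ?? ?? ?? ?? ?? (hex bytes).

#0 dst[0x0e+2] := {0xb9,0x31}
#1 dst[0x0a+2] := {0x31,0x81}
#2 dst[0x09+3] := {0x1a,0x55,0x4a}
#3 dst[0x05+3] := {0x1a,0x55,0x4a}
query mem[0x0b]=0x4a, mem[0x0a]=0x55, mem[0x07]=0x4a, mem[0x09]=0x1a, mem[0x14]=0xb9

MEM[0x0b,0x0a,0x07,0x09,0x14] = 4a 55 4a 1a b9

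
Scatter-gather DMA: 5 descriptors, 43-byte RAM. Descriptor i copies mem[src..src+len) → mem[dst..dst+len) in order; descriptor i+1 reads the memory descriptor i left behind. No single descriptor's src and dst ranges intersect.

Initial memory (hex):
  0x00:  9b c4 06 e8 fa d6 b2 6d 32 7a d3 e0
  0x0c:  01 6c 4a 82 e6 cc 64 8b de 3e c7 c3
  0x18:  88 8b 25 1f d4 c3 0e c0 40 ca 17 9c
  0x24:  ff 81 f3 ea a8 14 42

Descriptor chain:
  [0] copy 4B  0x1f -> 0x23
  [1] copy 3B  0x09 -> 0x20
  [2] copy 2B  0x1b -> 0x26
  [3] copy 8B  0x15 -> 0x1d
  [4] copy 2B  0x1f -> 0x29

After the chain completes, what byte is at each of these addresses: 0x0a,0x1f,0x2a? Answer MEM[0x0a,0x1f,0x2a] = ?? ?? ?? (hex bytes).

MEM[0x0a,0x1f,0x2a] = d3 c3 88

[0] 0x1f->0x23 len=4 : c0 40 ca 17
[1] 0x09->0x20 len=3 : 7a d3 e0
[2] 0x1b->0x26 len=2 : 1f d4
[3] 0x15->0x1d len=8 : 3e c7 c3 88 8b 25 1f d4
[4] 0x1f->0x29 len=2 : c3 88
query mem[0x0a]=0xd3, mem[0x1f]=0xc3, mem[0x2a]=0x88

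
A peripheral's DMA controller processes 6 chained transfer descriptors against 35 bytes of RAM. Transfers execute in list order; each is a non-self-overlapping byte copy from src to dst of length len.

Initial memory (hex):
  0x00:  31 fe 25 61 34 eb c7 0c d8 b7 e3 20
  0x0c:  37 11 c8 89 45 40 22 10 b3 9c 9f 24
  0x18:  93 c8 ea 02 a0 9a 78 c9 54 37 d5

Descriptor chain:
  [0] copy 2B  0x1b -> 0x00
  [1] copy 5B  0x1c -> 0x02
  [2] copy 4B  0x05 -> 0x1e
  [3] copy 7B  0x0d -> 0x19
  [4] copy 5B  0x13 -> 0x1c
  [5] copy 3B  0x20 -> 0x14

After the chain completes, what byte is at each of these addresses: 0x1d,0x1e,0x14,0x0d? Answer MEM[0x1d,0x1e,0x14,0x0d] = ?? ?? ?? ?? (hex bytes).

MEM[0x1d,0x1e,0x14,0x0d] = b3 9c 24 11

D0: mem[0x00..0x01] <- [02 a0]
D1: mem[0x02..0x06] <- [a0 9a 78 c9 54]
D2: mem[0x1e..0x21] <- [c9 54 0c d8]
D3: mem[0x19..0x1f] <- [11 c8 89 45 40 22 10]
D4: mem[0x1c..0x20] <- [10 b3 9c 9f 24]
D5: mem[0x14..0x16] <- [24 d8 d5]
query mem[0x1d]=0xb3, mem[0x1e]=0x9c, mem[0x14]=0x24, mem[0x0d]=0x11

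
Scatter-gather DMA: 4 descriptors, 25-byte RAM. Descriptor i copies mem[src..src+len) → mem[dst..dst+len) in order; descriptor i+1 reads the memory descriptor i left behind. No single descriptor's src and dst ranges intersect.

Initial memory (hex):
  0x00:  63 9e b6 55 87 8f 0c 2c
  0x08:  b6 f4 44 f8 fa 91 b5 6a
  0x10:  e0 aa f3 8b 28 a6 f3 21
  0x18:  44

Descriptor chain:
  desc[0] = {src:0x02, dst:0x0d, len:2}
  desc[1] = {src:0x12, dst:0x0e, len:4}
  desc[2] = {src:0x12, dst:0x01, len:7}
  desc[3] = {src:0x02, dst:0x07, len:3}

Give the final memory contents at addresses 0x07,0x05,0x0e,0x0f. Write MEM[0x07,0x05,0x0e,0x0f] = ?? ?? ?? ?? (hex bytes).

MEM[0x07,0x05,0x0e,0x0f] = 8b f3 f3 8b

  after D0: wrote 2B at 0x0d = b655
  after D1: wrote 4B at 0x0e = f38b28a6
  after D2: wrote 7B at 0x01 = f38b28a6f32144
  after D3: wrote 3B at 0x07 = 8b28a6
query mem[0x07]=0x8b, mem[0x05]=0xf3, mem[0x0e]=0xf3, mem[0x0f]=0x8b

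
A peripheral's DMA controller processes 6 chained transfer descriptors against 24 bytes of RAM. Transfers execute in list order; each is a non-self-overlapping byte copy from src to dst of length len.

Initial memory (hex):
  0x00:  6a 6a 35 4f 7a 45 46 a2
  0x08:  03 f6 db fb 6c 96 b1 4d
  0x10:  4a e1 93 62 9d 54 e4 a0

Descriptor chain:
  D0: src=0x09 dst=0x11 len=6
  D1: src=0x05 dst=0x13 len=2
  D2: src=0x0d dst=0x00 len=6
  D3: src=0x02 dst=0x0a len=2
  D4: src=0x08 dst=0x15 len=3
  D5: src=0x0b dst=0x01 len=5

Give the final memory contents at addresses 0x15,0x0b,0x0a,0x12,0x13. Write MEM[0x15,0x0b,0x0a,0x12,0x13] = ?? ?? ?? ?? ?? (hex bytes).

  after D0: wrote 6B at 0x11 = f6dbfb6c96b1
  after D1: wrote 2B at 0x13 = 4546
  after D2: wrote 6B at 0x00 = 96b14d4af6db
  after D3: wrote 2B at 0x0a = 4d4a
  after D4: wrote 3B at 0x15 = 03f64d
  after D5: wrote 5B at 0x01 = 4a6c96b14d
query mem[0x15]=0x03, mem[0x0b]=0x4a, mem[0x0a]=0x4d, mem[0x12]=0xdb, mem[0x13]=0x45

MEM[0x15,0x0b,0x0a,0x12,0x13] = 03 4a 4d db 45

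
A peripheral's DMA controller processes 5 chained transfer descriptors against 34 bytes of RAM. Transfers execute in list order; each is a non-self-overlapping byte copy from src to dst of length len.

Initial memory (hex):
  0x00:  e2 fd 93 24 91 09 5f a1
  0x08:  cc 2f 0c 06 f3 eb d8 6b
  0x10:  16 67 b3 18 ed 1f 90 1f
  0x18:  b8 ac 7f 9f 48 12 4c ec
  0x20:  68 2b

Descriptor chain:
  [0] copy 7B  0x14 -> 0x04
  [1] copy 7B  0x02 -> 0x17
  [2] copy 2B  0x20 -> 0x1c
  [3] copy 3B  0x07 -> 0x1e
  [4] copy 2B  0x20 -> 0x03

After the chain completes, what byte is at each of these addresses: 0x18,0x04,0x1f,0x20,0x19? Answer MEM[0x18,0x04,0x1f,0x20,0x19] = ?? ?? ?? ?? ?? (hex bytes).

#0 dst[0x04+7] := {0xed,0x1f,0x90,0x1f,0xb8,0xac,0x7f}
#1 dst[0x17+7] := {0x93,0x24,0xed,0x1f,0x90,0x1f,0xb8}
#2 dst[0x1c+2] := {0x68,0x2b}
#3 dst[0x1e+3] := {0x1f,0xb8,0xac}
#4 dst[0x03+2] := {0xac,0x2b}
query mem[0x18]=0x24, mem[0x04]=0x2b, mem[0x1f]=0xb8, mem[0x20]=0xac, mem[0x19]=0xed

MEM[0x18,0x04,0x1f,0x20,0x19] = 24 2b b8 ac ed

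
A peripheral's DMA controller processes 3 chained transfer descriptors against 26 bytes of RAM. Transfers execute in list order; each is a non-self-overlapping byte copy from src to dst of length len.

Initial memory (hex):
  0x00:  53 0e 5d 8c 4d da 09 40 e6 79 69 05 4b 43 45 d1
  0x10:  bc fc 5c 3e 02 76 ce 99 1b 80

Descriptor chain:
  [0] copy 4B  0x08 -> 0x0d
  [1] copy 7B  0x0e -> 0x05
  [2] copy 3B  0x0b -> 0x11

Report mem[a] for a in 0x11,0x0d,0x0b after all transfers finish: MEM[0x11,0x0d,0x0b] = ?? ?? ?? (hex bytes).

MEM[0x11,0x0d,0x0b] = 02 e6 02

D0: mem[0x0d..0x10] <- [e6 79 69 05]
D1: mem[0x05..0x0b] <- [79 69 05 fc 5c 3e 02]
D2: mem[0x11..0x13] <- [02 4b e6]
query mem[0x11]=0x02, mem[0x0d]=0xe6, mem[0x0b]=0x02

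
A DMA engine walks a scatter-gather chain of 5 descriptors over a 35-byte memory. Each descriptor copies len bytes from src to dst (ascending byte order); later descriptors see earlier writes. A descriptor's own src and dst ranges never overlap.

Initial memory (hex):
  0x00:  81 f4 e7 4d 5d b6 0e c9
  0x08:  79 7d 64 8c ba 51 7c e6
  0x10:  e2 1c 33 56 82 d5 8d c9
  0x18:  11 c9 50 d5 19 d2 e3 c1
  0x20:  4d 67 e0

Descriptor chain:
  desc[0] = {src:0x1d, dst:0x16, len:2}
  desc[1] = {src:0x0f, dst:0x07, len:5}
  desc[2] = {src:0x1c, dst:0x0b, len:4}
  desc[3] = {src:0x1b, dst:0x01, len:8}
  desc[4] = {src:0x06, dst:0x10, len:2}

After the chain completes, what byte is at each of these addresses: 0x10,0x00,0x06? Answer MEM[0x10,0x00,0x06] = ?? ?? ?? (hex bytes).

#0 dst[0x16+2] := {0xd2,0xe3}
#1 dst[0x07+5] := {0xe6,0xe2,0x1c,0x33,0x56}
#2 dst[0x0b+4] := {0x19,0xd2,0xe3,0xc1}
#3 dst[0x01+8] := {0xd5,0x19,0xd2,0xe3,0xc1,0x4d,0x67,0xe0}
#4 dst[0x10+2] := {0x4d,0x67}
query mem[0x10]=0x4d, mem[0x00]=0x81, mem[0x06]=0x4d

MEM[0x10,0x00,0x06] = 4d 81 4d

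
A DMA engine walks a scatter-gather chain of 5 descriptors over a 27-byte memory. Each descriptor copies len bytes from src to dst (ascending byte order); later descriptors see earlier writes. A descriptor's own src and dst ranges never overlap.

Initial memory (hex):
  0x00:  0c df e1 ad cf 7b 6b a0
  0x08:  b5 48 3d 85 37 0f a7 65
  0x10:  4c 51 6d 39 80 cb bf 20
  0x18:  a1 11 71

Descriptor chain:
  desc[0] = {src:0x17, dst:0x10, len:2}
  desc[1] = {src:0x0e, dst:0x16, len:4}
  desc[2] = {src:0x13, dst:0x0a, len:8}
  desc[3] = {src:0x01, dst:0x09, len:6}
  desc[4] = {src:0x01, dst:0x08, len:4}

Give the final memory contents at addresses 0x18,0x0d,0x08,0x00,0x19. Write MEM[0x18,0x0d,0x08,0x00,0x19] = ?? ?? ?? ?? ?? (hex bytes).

MEM[0x18,0x0d,0x08,0x00,0x19] = 20 7b df 0c a1

[0] 0x17->0x10 len=2 : 20 a1
[1] 0x0e->0x16 len=4 : a7 65 20 a1
[2] 0x13->0x0a len=8 : 39 80 cb a7 65 20 a1 71
[3] 0x01->0x09 len=6 : df e1 ad cf 7b 6b
[4] 0x01->0x08 len=4 : df e1 ad cf
query mem[0x18]=0x20, mem[0x0d]=0x7b, mem[0x08]=0xdf, mem[0x00]=0x0c, mem[0x19]=0xa1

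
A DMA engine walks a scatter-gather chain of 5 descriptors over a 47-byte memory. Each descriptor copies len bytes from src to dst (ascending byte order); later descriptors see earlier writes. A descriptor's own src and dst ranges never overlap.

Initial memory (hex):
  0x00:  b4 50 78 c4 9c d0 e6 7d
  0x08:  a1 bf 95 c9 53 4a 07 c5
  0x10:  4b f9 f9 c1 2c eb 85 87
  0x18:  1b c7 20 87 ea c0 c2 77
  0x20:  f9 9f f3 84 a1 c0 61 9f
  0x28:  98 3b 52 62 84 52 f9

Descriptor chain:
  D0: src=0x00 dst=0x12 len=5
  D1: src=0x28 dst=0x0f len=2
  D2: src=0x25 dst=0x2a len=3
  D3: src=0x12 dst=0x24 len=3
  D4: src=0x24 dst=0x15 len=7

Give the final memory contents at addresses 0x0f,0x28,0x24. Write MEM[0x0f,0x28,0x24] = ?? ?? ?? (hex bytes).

#0 dst[0x12+5] := {0xb4,0x50,0x78,0xc4,0x9c}
#1 dst[0x0f+2] := {0x98,0x3b}
#2 dst[0x2a+3] := {0xc0,0x61,0x9f}
#3 dst[0x24+3] := {0xb4,0x50,0x78}
#4 dst[0x15+7] := {0xb4,0x50,0x78,0x9f,0x98,0x3b,0xc0}
query mem[0x0f]=0x98, mem[0x28]=0x98, mem[0x24]=0xb4

MEM[0x0f,0x28,0x24] = 98 98 b4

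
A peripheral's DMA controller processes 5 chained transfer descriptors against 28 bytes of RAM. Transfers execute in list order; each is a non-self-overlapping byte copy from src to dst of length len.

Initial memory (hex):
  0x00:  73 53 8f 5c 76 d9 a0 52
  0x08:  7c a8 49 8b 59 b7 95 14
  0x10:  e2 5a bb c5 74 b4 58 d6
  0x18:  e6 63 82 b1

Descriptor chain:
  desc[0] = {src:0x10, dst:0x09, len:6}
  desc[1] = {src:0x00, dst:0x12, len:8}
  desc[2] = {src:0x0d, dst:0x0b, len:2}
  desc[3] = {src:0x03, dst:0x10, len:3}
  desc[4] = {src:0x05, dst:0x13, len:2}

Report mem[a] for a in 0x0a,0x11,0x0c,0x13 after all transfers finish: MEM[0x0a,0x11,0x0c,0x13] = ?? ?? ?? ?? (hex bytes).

[0] 0x10->0x09 len=6 : e2 5a bb c5 74 b4
[1] 0x00->0x12 len=8 : 73 53 8f 5c 76 d9 a0 52
[2] 0x0d->0x0b len=2 : 74 b4
[3] 0x03->0x10 len=3 : 5c 76 d9
[4] 0x05->0x13 len=2 : d9 a0
query mem[0x0a]=0x5a, mem[0x11]=0x76, mem[0x0c]=0xb4, mem[0x13]=0xd9

MEM[0x0a,0x11,0x0c,0x13] = 5a 76 b4 d9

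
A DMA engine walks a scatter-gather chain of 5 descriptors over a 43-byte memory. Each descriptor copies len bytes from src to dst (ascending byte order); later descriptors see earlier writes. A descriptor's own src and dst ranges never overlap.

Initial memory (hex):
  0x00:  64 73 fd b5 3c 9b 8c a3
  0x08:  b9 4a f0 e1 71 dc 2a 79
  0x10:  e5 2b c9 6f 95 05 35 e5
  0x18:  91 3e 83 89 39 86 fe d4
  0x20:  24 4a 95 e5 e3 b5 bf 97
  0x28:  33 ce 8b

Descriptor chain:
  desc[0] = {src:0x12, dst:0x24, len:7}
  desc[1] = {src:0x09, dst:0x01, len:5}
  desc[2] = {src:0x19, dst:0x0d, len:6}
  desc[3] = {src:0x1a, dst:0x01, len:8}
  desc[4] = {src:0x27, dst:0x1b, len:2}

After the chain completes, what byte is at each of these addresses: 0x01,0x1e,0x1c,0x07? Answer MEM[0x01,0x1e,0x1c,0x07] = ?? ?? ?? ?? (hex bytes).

MEM[0x01,0x1e,0x1c,0x07] = 83 fe 35 24

  after D0: wrote 7B at 0x24 = c96f950535e591
  after D1: wrote 5B at 0x01 = 4af0e171dc
  after D2: wrote 6B at 0x0d = 3e83893986fe
  after D3: wrote 8B at 0x01 = 83893986fed4244a
  after D4: wrote 2B at 0x1b = 0535
query mem[0x01]=0x83, mem[0x1e]=0xfe, mem[0x1c]=0x35, mem[0x07]=0x24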